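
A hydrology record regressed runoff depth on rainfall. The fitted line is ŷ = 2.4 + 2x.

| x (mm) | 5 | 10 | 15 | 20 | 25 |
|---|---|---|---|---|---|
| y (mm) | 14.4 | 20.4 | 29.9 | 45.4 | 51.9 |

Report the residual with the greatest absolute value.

e = 3

x=5: ŷ = 2.4 + 2·5 = 12.4; e = 14.4 − 12.4 = 2
x=10: ŷ = 2.4 + 2·10 = 22.4; e = 20.4 − 22.4 = -2
x=15: ŷ = 2.4 + 2·15 = 32.4; e = 29.9 − 32.4 = -2.5
x=20: ŷ = 2.4 + 2·20 = 42.4; e = 45.4 − 42.4 = 3
x=25: ŷ = 2.4 + 2·25 = 52.4; e = 51.9 − 52.4 = -0.5
Largest |e| is 3 at x = 20, residual 3.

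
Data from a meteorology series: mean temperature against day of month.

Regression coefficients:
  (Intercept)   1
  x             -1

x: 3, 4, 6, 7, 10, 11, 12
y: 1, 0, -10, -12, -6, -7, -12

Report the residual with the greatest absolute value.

r = -6

x=3: ŷ = 1 − 3 = -2; r = 1 − (-2) = 3
x=4: ŷ = 1 − 4 = -3; r = 0 − (-3) = 3
x=6: ŷ = 1 − 6 = -5; r = -10 − (-5) = -5
x=7: ŷ = 1 − 7 = -6; r = -12 − (-6) = -6
x=10: ŷ = 1 − 10 = -9; r = -6 − (-9) = 3
x=11: ŷ = 1 − 11 = -10; r = -7 − (-10) = 3
x=12: ŷ = 1 − 12 = -11; r = -12 − (-11) = -1
Largest |r| is 6 at x = 7, residual -6.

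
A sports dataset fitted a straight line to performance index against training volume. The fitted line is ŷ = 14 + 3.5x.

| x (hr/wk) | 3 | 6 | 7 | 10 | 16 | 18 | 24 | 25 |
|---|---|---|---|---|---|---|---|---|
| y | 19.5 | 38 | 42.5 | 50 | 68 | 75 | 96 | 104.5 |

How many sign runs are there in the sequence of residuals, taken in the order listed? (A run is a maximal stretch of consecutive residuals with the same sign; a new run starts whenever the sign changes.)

x=3: ŷ = 14 + 3.5·3 = 24.5; e = 19.5 − 24.5 = -5
x=6: ŷ = 14 + 3.5·6 = 35; e = 38 − 35 = 3
x=7: ŷ = 14 + 3.5·7 = 38.5; e = 42.5 − 38.5 = 4
x=10: ŷ = 14 + 3.5·10 = 49; e = 50 − 49 = 1
x=16: ŷ = 14 + 3.5·16 = 70; e = 68 − 70 = -2
x=18: ŷ = 14 + 3.5·18 = 77; e = 75 − 77 = -2
x=24: ŷ = 14 + 3.5·24 = 98; e = 96 − 98 = -2
x=25: ŷ = 14 + 3.5·25 = 101.5; e = 104.5 − 101.5 = 3
Signs: − + + + − − − +
Runs: −×1, +×3, −×3, +×1 → 4

4 runs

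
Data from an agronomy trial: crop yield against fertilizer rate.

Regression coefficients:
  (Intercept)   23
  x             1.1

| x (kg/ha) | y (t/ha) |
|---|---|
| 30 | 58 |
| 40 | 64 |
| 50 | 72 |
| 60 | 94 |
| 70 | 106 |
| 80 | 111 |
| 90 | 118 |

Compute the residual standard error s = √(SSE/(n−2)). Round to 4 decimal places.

x=30: ŷ = 23 + 1.1·30 = 56; e = 58 − 56 = 2
x=40: ŷ = 23 + 1.1·40 = 67; e = 64 − 67 = -3
x=50: ŷ = 23 + 1.1·50 = 78; e = 72 − 78 = -6
x=60: ŷ = 23 + 1.1·60 = 89; e = 94 − 89 = 5
x=70: ŷ = 23 + 1.1·70 = 100; e = 106 − 100 = 6
x=80: ŷ = 23 + 1.1·80 = 111; e = 111 − 111 = 0
x=90: ŷ = 23 + 1.1·90 = 122; e = 118 − 122 = -4
SSE = 4 + 9 + 36 + 25 + 36 + 0 + 16 = 126
s = √(126/5) = √25.2 ≈ 5.0200

s = 5.0200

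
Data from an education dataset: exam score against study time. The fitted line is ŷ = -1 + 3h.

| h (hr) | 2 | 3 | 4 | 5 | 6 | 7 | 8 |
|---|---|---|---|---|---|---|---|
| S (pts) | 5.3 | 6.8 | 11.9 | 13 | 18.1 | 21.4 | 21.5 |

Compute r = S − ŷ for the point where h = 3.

r = -1.2

ŷ = -1 + 3·3 = 8
r = 6.8 − 8 = -1.2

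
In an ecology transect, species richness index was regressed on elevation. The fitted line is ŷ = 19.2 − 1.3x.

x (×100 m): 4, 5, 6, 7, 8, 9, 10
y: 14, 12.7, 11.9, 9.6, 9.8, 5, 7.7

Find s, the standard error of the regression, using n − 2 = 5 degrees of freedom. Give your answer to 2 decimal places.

x=4: ŷ = 19.2 − 1.3·4 = 14; e = 14 − 14 = 0
x=5: ŷ = 19.2 − 1.3·5 = 12.7; e = 12.7 − 12.7 = 0
x=6: ŷ = 19.2 − 1.3·6 = 11.4; e = 11.9 − 11.4 = 0.5
x=7: ŷ = 19.2 − 1.3·7 = 10.1; e = 9.6 − 10.1 = -0.5
x=8: ŷ = 19.2 − 1.3·8 = 8.8; e = 9.8 − 8.8 = 1
x=9: ŷ = 19.2 − 1.3·9 = 7.5; e = 5 − 7.5 = -2.5
x=10: ŷ = 19.2 − 1.3·10 = 6.2; e = 7.7 − 6.2 = 1.5
SSE = 0 + 0 + 0.25 + 0.25 + 1 + 6.25 + 2.25 = 10
s = √(10/5) = √2 ≈ 1.41

s = 1.41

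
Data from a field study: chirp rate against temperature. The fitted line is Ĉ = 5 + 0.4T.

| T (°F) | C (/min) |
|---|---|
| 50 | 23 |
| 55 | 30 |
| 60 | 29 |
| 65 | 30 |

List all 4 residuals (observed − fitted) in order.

T=50: Ĉ = 5 + 0.4·50 = 25; e = 23 − 25 = -2
T=55: Ĉ = 5 + 0.4·55 = 27; e = 30 − 27 = 3
T=60: Ĉ = 5 + 0.4·60 = 29; e = 29 − 29 = 0
T=65: Ĉ = 5 + 0.4·65 = 31; e = 30 − 31 = -1

-2, 3, 0, -1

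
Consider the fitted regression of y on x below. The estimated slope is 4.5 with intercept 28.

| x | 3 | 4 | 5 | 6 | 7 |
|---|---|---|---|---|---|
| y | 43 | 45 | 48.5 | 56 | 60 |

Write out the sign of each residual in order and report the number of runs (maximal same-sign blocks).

3 runs

x=3: ŷ = 28 + 4.5·3 = 41.5; e = 43 − 41.5 = 1.5
x=4: ŷ = 28 + 4.5·4 = 46; e = 45 − 46 = -1
x=5: ŷ = 28 + 4.5·5 = 50.5; e = 48.5 − 50.5 = -2
x=6: ŷ = 28 + 4.5·6 = 55; e = 56 − 55 = 1
x=7: ŷ = 28 + 4.5·7 = 59.5; e = 60 − 59.5 = 0.5
Signs: + − − + +
Runs: +×1, −×2, +×2 → 3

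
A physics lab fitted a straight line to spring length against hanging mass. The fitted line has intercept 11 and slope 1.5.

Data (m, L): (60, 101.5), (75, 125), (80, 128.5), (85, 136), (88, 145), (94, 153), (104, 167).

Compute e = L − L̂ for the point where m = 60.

L̂ = 11 + 1.5·60 = 101
e = 101.5 − 101 = 0.5

e = 0.5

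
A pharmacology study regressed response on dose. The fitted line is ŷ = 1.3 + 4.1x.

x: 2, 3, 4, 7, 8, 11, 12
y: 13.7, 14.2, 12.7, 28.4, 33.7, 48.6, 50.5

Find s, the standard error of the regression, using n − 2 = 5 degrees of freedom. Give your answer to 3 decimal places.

x=2: ŷ = 1.3 + 4.1·2 = 9.5; e = 13.7 − 9.5 = 4.2
x=3: ŷ = 1.3 + 4.1·3 = 13.6; e = 14.2 − 13.6 = 0.6
x=4: ŷ = 1.3 + 4.1·4 = 17.7; e = 12.7 − 17.7 = -5
x=7: ŷ = 1.3 + 4.1·7 = 30; e = 28.4 − 30 = -1.6
x=8: ŷ = 1.3 + 4.1·8 = 34.1; e = 33.7 − 34.1 = -0.4
x=11: ŷ = 1.3 + 4.1·11 = 46.4; e = 48.6 − 46.4 = 2.2
x=12: ŷ = 1.3 + 4.1·12 = 50.5; e = 50.5 − 50.5 = 0
SSE = 17.64 + 0.36 + 25 + 2.56 + 0.16 + 4.84 + 0 = 50.56
s = √(50.56/5) = √10.112 ≈ 3.180

s = 3.180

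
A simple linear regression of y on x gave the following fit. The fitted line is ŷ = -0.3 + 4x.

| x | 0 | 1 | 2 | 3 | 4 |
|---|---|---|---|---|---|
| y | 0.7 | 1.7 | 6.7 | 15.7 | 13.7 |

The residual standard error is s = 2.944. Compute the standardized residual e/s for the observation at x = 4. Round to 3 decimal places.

-0.679

ŷ = -0.3 + 4·4 = 15.7
e = 13.7 − 15.7 = -2
e/s = -2 / 2.944 = -0.679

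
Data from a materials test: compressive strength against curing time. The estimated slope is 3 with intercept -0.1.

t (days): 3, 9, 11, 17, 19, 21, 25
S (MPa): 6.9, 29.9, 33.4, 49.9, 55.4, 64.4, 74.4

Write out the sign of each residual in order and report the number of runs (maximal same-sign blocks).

5 runs

t=3: ŷ = -0.1 + 3·3 = 8.9; e = 6.9 − 8.9 = -2
t=9: ŷ = -0.1 + 3·9 = 26.9; e = 29.9 − 26.9 = 3
t=11: ŷ = -0.1 + 3·11 = 32.9; e = 33.4 − 32.9 = 0.5
t=17: ŷ = -0.1 + 3·17 = 50.9; e = 49.9 − 50.9 = -1
t=19: ŷ = -0.1 + 3·19 = 56.9; e = 55.4 − 56.9 = -1.5
t=21: ŷ = -0.1 + 3·21 = 62.9; e = 64.4 − 62.9 = 1.5
t=25: ŷ = -0.1 + 3·25 = 74.9; e = 74.4 − 74.9 = -0.5
Signs: − + + − − + −
Runs: −×1, +×2, −×2, +×1, −×1 → 5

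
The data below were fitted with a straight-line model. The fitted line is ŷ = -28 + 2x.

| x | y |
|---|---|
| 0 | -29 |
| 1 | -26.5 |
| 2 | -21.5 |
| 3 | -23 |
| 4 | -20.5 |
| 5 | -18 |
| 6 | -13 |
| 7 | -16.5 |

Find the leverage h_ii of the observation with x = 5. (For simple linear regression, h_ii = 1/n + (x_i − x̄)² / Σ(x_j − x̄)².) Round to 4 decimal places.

h = 0.1786

x̄ = (0 + 1 + 2 + 3 + 4 + 5 + 6 + 7)/8 = 3.5
Σ(x − x̄)² = 12.25 + 6.25 + 2.25 + 0.25 + 0.25 + 2.25 + 6.25 + 12.25 = 42
h = 1/8 + (1.5)²/42 = 0.125 + 0.0535714 = 0.1786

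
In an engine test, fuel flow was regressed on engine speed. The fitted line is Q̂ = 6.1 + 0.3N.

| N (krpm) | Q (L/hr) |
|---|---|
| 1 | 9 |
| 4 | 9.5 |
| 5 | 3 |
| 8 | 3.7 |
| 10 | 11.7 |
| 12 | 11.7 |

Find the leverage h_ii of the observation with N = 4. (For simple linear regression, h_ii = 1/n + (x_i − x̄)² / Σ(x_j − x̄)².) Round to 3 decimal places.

h = 0.252

N̄ = (1 + 4 + 5 + 8 + 10 + 12)/6 = 6.66667
Σ(N − N̄)² = 32.1111 + 7.11111 + 2.77778 + 1.77778 + 11.1111 + 28.4444 = 83.3333
h = 1/6 + (-2.66667)²/83.3333 = 0.166667 + 0.0853333 = 0.252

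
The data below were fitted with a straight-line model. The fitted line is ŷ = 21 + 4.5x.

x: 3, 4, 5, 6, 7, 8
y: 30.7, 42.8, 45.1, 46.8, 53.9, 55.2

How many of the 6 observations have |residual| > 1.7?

3

x=3: ŷ = 21 + 4.5·3 = 34.5; e = 30.7 − 34.5 = -3.8
x=4: ŷ = 21 + 4.5·4 = 39; e = 42.8 − 39 = 3.8
x=5: ŷ = 21 + 4.5·5 = 43.5; e = 45.1 − 43.5 = 1.6
x=6: ŷ = 21 + 4.5·6 = 48; e = 46.8 − 48 = -1.2
x=7: ŷ = 21 + 4.5·7 = 52.5; e = 53.9 − 52.5 = 1.4
x=8: ŷ = 21 + 4.5·8 = 57; e = 55.2 − 57 = -1.8
|e| > 1.7: x=3 (|e|=3.8), x=4 (|e|=3.8), x=8 (|e|=1.8) → 3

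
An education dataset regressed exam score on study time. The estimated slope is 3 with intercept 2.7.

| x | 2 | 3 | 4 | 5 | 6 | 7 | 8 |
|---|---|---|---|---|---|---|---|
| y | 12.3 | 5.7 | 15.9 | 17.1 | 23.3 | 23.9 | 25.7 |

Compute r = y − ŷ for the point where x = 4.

ŷ = 2.7 + 3·4 = 14.7
r = 15.9 − 14.7 = 1.2

r = 1.2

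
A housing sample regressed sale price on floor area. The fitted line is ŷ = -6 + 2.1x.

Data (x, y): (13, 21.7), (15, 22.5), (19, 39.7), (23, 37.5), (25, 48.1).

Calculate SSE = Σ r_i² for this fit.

x=13: ŷ = -6 + 2.1·13 = 21.3; r = 21.7 − 21.3 = 0.4
x=15: ŷ = -6 + 2.1·15 = 25.5; r = 22.5 − 25.5 = -3
x=19: ŷ = -6 + 2.1·19 = 33.9; r = 39.7 − 33.9 = 5.8
x=23: ŷ = -6 + 2.1·23 = 42.3; r = 37.5 − 42.3 = -4.8
x=25: ŷ = -6 + 2.1·25 = 46.5; r = 48.1 − 46.5 = 1.6
SSE = 0.16 + 9 + 33.64 + 23.04 + 2.56 = 68.4

SSE = 68.4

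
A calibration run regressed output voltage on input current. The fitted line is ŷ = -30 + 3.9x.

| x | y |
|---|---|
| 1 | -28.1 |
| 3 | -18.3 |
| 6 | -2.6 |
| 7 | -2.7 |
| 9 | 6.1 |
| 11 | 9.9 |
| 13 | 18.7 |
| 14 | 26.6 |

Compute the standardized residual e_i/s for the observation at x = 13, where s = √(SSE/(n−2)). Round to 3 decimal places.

x=1: ŷ = -30 + 3.9·1 = -26.1; e = -28.1 − (-26.1) = -2
x=3: ŷ = -30 + 3.9·3 = -18.3; e = -18.3 − (-18.3) = 0
x=6: ŷ = -30 + 3.9·6 = -6.6; e = -2.6 − (-6.6) = 4
x=7: ŷ = -30 + 3.9·7 = -2.7; e = -2.7 − (-2.7) = 0
x=9: ŷ = -30 + 3.9·9 = 5.1; e = 6.1 − 5.1 = 1
x=11: ŷ = -30 + 3.9·11 = 12.9; e = 9.9 − 12.9 = -3
x=13: ŷ = -30 + 3.9·13 = 20.7; e = 18.7 − 20.7 = -2
x=14: ŷ = -30 + 3.9·14 = 24.6; e = 26.6 − 24.6 = 2
SSE = 4 + 0 + 16 + 0 + 1 + 9 + 4 + 4 = 38
s = √(38/6) = 2.51661
e/s = -2 / 2.51661 = -0.795

-0.795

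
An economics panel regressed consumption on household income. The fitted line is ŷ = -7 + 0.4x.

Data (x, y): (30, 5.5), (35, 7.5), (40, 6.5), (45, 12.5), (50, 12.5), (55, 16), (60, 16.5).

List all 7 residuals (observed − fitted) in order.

0.5, 0.5, -2.5, 1.5, -0.5, 1, -0.5

x=30: ŷ = -7 + 0.4·30 = 5; r = 5.5 − 5 = 0.5
x=35: ŷ = -7 + 0.4·35 = 7; r = 7.5 − 7 = 0.5
x=40: ŷ = -7 + 0.4·40 = 9; r = 6.5 − 9 = -2.5
x=45: ŷ = -7 + 0.4·45 = 11; r = 12.5 − 11 = 1.5
x=50: ŷ = -7 + 0.4·50 = 13; r = 12.5 − 13 = -0.5
x=55: ŷ = -7 + 0.4·55 = 15; r = 16 − 15 = 1
x=60: ŷ = -7 + 0.4·60 = 17; r = 16.5 − 17 = -0.5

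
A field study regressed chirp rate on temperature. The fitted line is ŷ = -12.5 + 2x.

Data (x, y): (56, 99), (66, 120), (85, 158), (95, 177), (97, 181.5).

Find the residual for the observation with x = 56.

r = -0.5

ŷ = -12.5 + 2·56 = 99.5
r = 99 − 99.5 = -0.5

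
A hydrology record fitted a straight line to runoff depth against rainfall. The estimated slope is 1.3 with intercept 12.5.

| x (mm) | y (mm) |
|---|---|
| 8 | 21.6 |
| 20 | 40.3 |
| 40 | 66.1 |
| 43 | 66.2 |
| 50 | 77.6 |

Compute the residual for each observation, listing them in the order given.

-1.3, 1.8, 1.6, -2.2, 0.1

x=8: ŷ = 12.5 + 1.3·8 = 22.9; r = 21.6 − 22.9 = -1.3
x=20: ŷ = 12.5 + 1.3·20 = 38.5; r = 40.3 − 38.5 = 1.8
x=40: ŷ = 12.5 + 1.3·40 = 64.5; r = 66.1 − 64.5 = 1.6
x=43: ŷ = 12.5 + 1.3·43 = 68.4; r = 66.2 − 68.4 = -2.2
x=50: ŷ = 12.5 + 1.3·50 = 77.5; r = 77.6 − 77.5 = 0.1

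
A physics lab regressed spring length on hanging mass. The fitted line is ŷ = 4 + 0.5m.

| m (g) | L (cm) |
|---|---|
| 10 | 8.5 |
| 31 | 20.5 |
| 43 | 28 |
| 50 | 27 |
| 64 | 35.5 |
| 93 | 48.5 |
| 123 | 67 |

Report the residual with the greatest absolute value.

e = 2.5

m=10: ŷ = 4 + 0.5·10 = 9; e = 8.5 − 9 = -0.5
m=31: ŷ = 4 + 0.5·31 = 19.5; e = 20.5 − 19.5 = 1
m=43: ŷ = 4 + 0.5·43 = 25.5; e = 28 − 25.5 = 2.5
m=50: ŷ = 4 + 0.5·50 = 29; e = 27 − 29 = -2
m=64: ŷ = 4 + 0.5·64 = 36; e = 35.5 − 36 = -0.5
m=93: ŷ = 4 + 0.5·93 = 50.5; e = 48.5 − 50.5 = -2
m=123: ŷ = 4 + 0.5·123 = 65.5; e = 67 − 65.5 = 1.5
Largest |e| is 2.5 at m = 43, residual 2.5.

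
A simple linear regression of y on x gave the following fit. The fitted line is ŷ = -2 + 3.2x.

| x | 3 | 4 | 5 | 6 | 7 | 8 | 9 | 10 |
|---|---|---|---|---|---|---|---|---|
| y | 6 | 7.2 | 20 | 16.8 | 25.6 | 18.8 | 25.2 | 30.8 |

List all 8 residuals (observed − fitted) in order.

x=3: ŷ = -2 + 3.2·3 = 7.6; e = 6 − 7.6 = -1.6
x=4: ŷ = -2 + 3.2·4 = 10.8; e = 7.2 − 10.8 = -3.6
x=5: ŷ = -2 + 3.2·5 = 14; e = 20 − 14 = 6
x=6: ŷ = -2 + 3.2·6 = 17.2; e = 16.8 − 17.2 = -0.4
x=7: ŷ = -2 + 3.2·7 = 20.4; e = 25.6 − 20.4 = 5.2
x=8: ŷ = -2 + 3.2·8 = 23.6; e = 18.8 − 23.6 = -4.8
x=9: ŷ = -2 + 3.2·9 = 26.8; e = 25.2 − 26.8 = -1.6
x=10: ŷ = -2 + 3.2·10 = 30; e = 30.8 − 30 = 0.8

-1.6, -3.6, 6, -0.4, 5.2, -4.8, -1.6, 0.8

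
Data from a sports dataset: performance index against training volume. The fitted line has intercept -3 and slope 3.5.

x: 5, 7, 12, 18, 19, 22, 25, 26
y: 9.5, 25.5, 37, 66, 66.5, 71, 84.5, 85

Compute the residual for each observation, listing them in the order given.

x=5: ŷ = -3 + 3.5·5 = 14.5; e = 9.5 − 14.5 = -5
x=7: ŷ = -3 + 3.5·7 = 21.5; e = 25.5 − 21.5 = 4
x=12: ŷ = -3 + 3.5·12 = 39; e = 37 − 39 = -2
x=18: ŷ = -3 + 3.5·18 = 60; e = 66 − 60 = 6
x=19: ŷ = -3 + 3.5·19 = 63.5; e = 66.5 − 63.5 = 3
x=22: ŷ = -3 + 3.5·22 = 74; e = 71 − 74 = -3
x=25: ŷ = -3 + 3.5·25 = 84.5; e = 84.5 − 84.5 = 0
x=26: ŷ = -3 + 3.5·26 = 88; e = 85 − 88 = -3

-5, 4, -2, 6, 3, -3, 0, -3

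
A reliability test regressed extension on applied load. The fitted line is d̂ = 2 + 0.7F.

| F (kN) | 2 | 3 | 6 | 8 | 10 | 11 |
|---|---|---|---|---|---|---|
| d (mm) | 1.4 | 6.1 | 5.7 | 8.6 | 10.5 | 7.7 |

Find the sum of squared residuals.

SSE = 15.5

F=2: d̂ = 2 + 0.7·2 = 3.4; e = 1.4 − 3.4 = -2
F=3: d̂ = 2 + 0.7·3 = 4.1; e = 6.1 − 4.1 = 2
F=6: d̂ = 2 + 0.7·6 = 6.2; e = 5.7 − 6.2 = -0.5
F=8: d̂ = 2 + 0.7·8 = 7.6; e = 8.6 − 7.6 = 1
F=10: d̂ = 2 + 0.7·10 = 9; e = 10.5 − 9 = 1.5
F=11: d̂ = 2 + 0.7·11 = 9.7; e = 7.7 − 9.7 = -2
SSE = 4 + 4 + 0.25 + 1 + 2.25 + 4 = 15.5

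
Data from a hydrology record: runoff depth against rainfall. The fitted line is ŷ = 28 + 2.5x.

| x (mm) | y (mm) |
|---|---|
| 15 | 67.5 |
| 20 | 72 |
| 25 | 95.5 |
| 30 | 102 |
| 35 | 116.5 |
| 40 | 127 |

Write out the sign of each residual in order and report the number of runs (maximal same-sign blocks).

6 runs

x=15: ŷ = 28 + 2.5·15 = 65.5; e = 67.5 − 65.5 = 2
x=20: ŷ = 28 + 2.5·20 = 78; e = 72 − 78 = -6
x=25: ŷ = 28 + 2.5·25 = 90.5; e = 95.5 − 90.5 = 5
x=30: ŷ = 28 + 2.5·30 = 103; e = 102 − 103 = -1
x=35: ŷ = 28 + 2.5·35 = 115.5; e = 116.5 − 115.5 = 1
x=40: ŷ = 28 + 2.5·40 = 128; e = 127 − 128 = -1
Signs: + − + − + −
Runs: +×1, −×1, +×1, −×1, +×1, −×1 → 6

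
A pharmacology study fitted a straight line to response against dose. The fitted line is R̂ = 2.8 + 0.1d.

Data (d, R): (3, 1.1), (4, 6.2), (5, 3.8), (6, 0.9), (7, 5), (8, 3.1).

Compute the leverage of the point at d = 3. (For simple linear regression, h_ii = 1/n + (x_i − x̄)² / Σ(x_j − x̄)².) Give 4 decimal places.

d̄ = (3 + 4 + 5 + 6 + 7 + 8)/6 = 5.5
Σ(d − d̄)² = 6.25 + 2.25 + 0.25 + 0.25 + 2.25 + 6.25 = 17.5
h = 1/6 + (-2.5)²/17.5 = 0.166667 + 0.357143 = 0.5238

h = 0.5238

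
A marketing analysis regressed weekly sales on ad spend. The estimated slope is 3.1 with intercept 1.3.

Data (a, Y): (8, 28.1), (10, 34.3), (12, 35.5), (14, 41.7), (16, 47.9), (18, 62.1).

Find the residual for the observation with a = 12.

Ŷ = 1.3 + 3.1·12 = 38.5
r = 35.5 − 38.5 = -3

r = -3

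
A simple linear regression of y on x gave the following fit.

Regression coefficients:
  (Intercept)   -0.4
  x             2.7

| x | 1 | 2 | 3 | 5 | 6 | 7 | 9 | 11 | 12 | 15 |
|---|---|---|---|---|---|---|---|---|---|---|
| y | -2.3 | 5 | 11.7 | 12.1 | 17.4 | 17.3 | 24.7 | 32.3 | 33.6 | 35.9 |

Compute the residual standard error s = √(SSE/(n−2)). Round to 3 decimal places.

x=1: ŷ = -0.4 + 2.7·1 = 2.3; e = -2.3 − 2.3 = -4.6
x=2: ŷ = -0.4 + 2.7·2 = 5; e = 5 − 5 = 0
x=3: ŷ = -0.4 + 2.7·3 = 7.7; e = 11.7 − 7.7 = 4
x=5: ŷ = -0.4 + 2.7·5 = 13.1; e = 12.1 − 13.1 = -1
x=6: ŷ = -0.4 + 2.7·6 = 15.8; e = 17.4 − 15.8 = 1.6
x=7: ŷ = -0.4 + 2.7·7 = 18.5; e = 17.3 − 18.5 = -1.2
x=9: ŷ = -0.4 + 2.7·9 = 23.9; e = 24.7 − 23.9 = 0.8
x=11: ŷ = -0.4 + 2.7·11 = 29.3; e = 32.3 − 29.3 = 3
x=12: ŷ = -0.4 + 2.7·12 = 32; e = 33.6 − 32 = 1.6
x=15: ŷ = -0.4 + 2.7·15 = 40.1; e = 35.9 − 40.1 = -4.2
SSE = 21.16 + 0 + 16 + 1 + 2.56 + 1.44 + 0.64 + 9 + 2.56 + 17.64 = 72
s = √(72/8) = √9 ≈ 3.000

s = 3.000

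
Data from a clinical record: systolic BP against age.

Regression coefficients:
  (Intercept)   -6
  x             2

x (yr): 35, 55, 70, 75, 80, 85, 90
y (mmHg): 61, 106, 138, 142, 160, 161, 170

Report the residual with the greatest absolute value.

x=35: ŷ = -6 + 2·35 = 64; e = 61 − 64 = -3
x=55: ŷ = -6 + 2·55 = 104; e = 106 − 104 = 2
x=70: ŷ = -6 + 2·70 = 134; e = 138 − 134 = 4
x=75: ŷ = -6 + 2·75 = 144; e = 142 − 144 = -2
x=80: ŷ = -6 + 2·80 = 154; e = 160 − 154 = 6
x=85: ŷ = -6 + 2·85 = 164; e = 161 − 164 = -3
x=90: ŷ = -6 + 2·90 = 174; e = 170 − 174 = -4
Largest |e| is 6 at x = 80, residual 6.

e = 6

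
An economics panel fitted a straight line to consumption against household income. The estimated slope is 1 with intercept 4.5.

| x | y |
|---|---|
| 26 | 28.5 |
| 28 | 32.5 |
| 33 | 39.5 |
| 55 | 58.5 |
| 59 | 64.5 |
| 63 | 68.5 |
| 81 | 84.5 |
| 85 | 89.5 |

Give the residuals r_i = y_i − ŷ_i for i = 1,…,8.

-2, 0, 2, -1, 1, 1, -1, 0

x=26: ŷ = 4.5 + 26 = 30.5; r = 28.5 − 30.5 = -2
x=28: ŷ = 4.5 + 28 = 32.5; r = 32.5 − 32.5 = 0
x=33: ŷ = 4.5 + 33 = 37.5; r = 39.5 − 37.5 = 2
x=55: ŷ = 4.5 + 55 = 59.5; r = 58.5 − 59.5 = -1
x=59: ŷ = 4.5 + 59 = 63.5; r = 64.5 − 63.5 = 1
x=63: ŷ = 4.5 + 63 = 67.5; r = 68.5 − 67.5 = 1
x=81: ŷ = 4.5 + 81 = 85.5; r = 84.5 − 85.5 = -1
x=85: ŷ = 4.5 + 85 = 89.5; r = 89.5 − 89.5 = 0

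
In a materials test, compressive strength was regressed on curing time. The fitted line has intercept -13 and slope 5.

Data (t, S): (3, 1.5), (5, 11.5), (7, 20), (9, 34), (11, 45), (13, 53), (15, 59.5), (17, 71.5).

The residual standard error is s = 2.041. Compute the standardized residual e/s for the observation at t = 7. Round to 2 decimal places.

ŷ = -13 + 5·7 = 22
e = 20 − 22 = -2
e/s = -2 / 2.041 = -0.98

-0.98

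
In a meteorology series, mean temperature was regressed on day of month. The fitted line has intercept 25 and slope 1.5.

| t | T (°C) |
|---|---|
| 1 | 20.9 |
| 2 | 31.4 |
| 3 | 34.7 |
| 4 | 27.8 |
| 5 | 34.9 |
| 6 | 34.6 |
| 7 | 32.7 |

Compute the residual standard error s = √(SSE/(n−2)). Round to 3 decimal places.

t=1: T̂ = 25 + 1.5·1 = 26.5; e = 20.9 − 26.5 = -5.6
t=2: T̂ = 25 + 1.5·2 = 28; e = 31.4 − 28 = 3.4
t=3: T̂ = 25 + 1.5·3 = 29.5; e = 34.7 − 29.5 = 5.2
t=4: T̂ = 25 + 1.5·4 = 31; e = 27.8 − 31 = -3.2
t=5: T̂ = 25 + 1.5·5 = 32.5; e = 34.9 − 32.5 = 2.4
t=6: T̂ = 25 + 1.5·6 = 34; e = 34.6 − 34 = 0.6
t=7: T̂ = 25 + 1.5·7 = 35.5; e = 32.7 − 35.5 = -2.8
SSE = 31.36 + 11.56 + 27.04 + 10.24 + 5.76 + 0.36 + 7.84 = 94.16
s = √(94.16/5) = √18.832 ≈ 4.340

s = 4.340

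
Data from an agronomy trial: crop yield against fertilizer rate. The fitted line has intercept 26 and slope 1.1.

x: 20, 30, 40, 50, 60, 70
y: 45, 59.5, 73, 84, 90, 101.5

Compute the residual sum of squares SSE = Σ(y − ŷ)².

SSE = 33.5

x=20: ŷ = 26 + 1.1·20 = 48; r = 45 − 48 = -3
x=30: ŷ = 26 + 1.1·30 = 59; r = 59.5 − 59 = 0.5
x=40: ŷ = 26 + 1.1·40 = 70; r = 73 − 70 = 3
x=50: ŷ = 26 + 1.1·50 = 81; r = 84 − 81 = 3
x=60: ŷ = 26 + 1.1·60 = 92; r = 90 − 92 = -2
x=70: ŷ = 26 + 1.1·70 = 103; r = 101.5 − 103 = -1.5
SSE = 9 + 0.25 + 9 + 9 + 4 + 2.25 = 33.5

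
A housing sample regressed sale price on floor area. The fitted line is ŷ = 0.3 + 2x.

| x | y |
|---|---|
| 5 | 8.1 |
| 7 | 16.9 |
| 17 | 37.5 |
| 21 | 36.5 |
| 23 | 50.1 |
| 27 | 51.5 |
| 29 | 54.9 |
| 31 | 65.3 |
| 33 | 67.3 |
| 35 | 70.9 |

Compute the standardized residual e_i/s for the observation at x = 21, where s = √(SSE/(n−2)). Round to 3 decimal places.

x=5: ŷ = 0.3 + 2·5 = 10.3; e = 8.1 − 10.3 = -2.2
x=7: ŷ = 0.3 + 2·7 = 14.3; e = 16.9 − 14.3 = 2.6
x=17: ŷ = 0.3 + 2·17 = 34.3; e = 37.5 − 34.3 = 3.2
x=21: ŷ = 0.3 + 2·21 = 42.3; e = 36.5 − 42.3 = -5.8
x=23: ŷ = 0.3 + 2·23 = 46.3; e = 50.1 − 46.3 = 3.8
x=27: ŷ = 0.3 + 2·27 = 54.3; e = 51.5 − 54.3 = -2.8
x=29: ŷ = 0.3 + 2·29 = 58.3; e = 54.9 − 58.3 = -3.4
x=31: ŷ = 0.3 + 2·31 = 62.3; e = 65.3 − 62.3 = 3
x=33: ŷ = 0.3 + 2·33 = 66.3; e = 67.3 − 66.3 = 1
x=35: ŷ = 0.3 + 2·35 = 70.3; e = 70.9 − 70.3 = 0.6
SSE = 4.84 + 6.76 + 10.24 + 33.64 + 14.44 + 7.84 + 11.56 + 9 + 1 + 0.36 = 99.68
s = √(99.68/8) = 3.52987
e/s = -5.8 / 3.52987 = -1.643

-1.643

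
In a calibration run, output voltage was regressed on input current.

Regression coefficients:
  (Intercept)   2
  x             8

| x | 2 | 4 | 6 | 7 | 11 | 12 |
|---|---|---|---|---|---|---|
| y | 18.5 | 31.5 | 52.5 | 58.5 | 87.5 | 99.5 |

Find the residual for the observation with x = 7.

e = 0.5

ŷ = 2 + 8·7 = 58
e = 58.5 − 58 = 0.5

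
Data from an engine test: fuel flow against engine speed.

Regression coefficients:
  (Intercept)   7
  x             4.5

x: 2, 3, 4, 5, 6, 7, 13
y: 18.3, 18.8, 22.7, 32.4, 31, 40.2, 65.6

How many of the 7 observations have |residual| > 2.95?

x=2: ŷ = 7 + 4.5·2 = 16; r = 18.3 − 16 = 2.3
x=3: ŷ = 7 + 4.5·3 = 20.5; r = 18.8 − 20.5 = -1.7
x=4: ŷ = 7 + 4.5·4 = 25; r = 22.7 − 25 = -2.3
x=5: ŷ = 7 + 4.5·5 = 29.5; r = 32.4 − 29.5 = 2.9
x=6: ŷ = 7 + 4.5·6 = 34; r = 31 − 34 = -3
x=7: ŷ = 7 + 4.5·7 = 38.5; r = 40.2 − 38.5 = 1.7
x=13: ŷ = 7 + 4.5·13 = 65.5; r = 65.6 − 65.5 = 0.1
|r| > 2.95: x=6 (|r|=3) → 1

1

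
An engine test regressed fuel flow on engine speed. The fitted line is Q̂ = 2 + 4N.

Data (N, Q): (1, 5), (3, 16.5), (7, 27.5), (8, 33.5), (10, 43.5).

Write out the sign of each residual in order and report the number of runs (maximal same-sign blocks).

4 runs

N=1: Q̂ = 2 + 4·1 = 6; e = 5 − 6 = -1
N=3: Q̂ = 2 + 4·3 = 14; e = 16.5 − 14 = 2.5
N=7: Q̂ = 2 + 4·7 = 30; e = 27.5 − 30 = -2.5
N=8: Q̂ = 2 + 4·8 = 34; e = 33.5 − 34 = -0.5
N=10: Q̂ = 2 + 4·10 = 42; e = 43.5 − 42 = 1.5
Signs: − + − − +
Runs: −×1, +×1, −×2, +×1 → 4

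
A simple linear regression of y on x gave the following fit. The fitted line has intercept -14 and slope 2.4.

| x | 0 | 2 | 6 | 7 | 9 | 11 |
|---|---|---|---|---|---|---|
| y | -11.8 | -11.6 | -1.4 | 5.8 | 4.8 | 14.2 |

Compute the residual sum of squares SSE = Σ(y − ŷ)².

x=0: ŷ = -14 + 2.4·0 = -14; r = -11.8 − (-14) = 2.2
x=2: ŷ = -14 + 2.4·2 = -9.2; r = -11.6 − (-9.2) = -2.4
x=6: ŷ = -14 + 2.4·6 = 0.4; r = -1.4 − 0.4 = -1.8
x=7: ŷ = -14 + 2.4·7 = 2.8; r = 5.8 − 2.8 = 3
x=9: ŷ = -14 + 2.4·9 = 7.6; r = 4.8 − 7.6 = -2.8
x=11: ŷ = -14 + 2.4·11 = 12.4; r = 14.2 − 12.4 = 1.8
SSE = 4.84 + 5.76 + 3.24 + 9 + 7.84 + 3.24 = 33.92

SSE = 33.92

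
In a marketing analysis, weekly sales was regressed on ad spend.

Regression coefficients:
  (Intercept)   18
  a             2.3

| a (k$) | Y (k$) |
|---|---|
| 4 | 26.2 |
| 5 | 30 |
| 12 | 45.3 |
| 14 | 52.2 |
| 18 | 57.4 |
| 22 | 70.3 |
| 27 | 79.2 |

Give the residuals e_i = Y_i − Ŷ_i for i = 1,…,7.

a=4: Ŷ = 18 + 2.3·4 = 27.2; e = 26.2 − 27.2 = -1
a=5: Ŷ = 18 + 2.3·5 = 29.5; e = 30 − 29.5 = 0.5
a=12: Ŷ = 18 + 2.3·12 = 45.6; e = 45.3 − 45.6 = -0.3
a=14: Ŷ = 18 + 2.3·14 = 50.2; e = 52.2 − 50.2 = 2
a=18: Ŷ = 18 + 2.3·18 = 59.4; e = 57.4 − 59.4 = -2
a=22: Ŷ = 18 + 2.3·22 = 68.6; e = 70.3 − 68.6 = 1.7
a=27: Ŷ = 18 + 2.3·27 = 80.1; e = 79.2 − 80.1 = -0.9

-1, 0.5, -0.3, 2, -2, 1.7, -0.9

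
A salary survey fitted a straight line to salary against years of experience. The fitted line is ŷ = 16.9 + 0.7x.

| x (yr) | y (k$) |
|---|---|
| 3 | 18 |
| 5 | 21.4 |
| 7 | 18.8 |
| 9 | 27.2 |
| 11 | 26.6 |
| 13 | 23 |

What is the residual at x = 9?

ŷ = 16.9 + 0.7·9 = 23.2
r = 27.2 − 23.2 = 4

r = 4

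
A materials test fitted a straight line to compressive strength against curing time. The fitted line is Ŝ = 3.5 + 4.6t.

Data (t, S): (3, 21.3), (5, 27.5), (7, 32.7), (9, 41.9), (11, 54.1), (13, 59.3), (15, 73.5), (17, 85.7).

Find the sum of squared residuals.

t=3: Ŝ = 3.5 + 4.6·3 = 17.3; r = 21.3 − 17.3 = 4
t=5: Ŝ = 3.5 + 4.6·5 = 26.5; r = 27.5 − 26.5 = 1
t=7: Ŝ = 3.5 + 4.6·7 = 35.7; r = 32.7 − 35.7 = -3
t=9: Ŝ = 3.5 + 4.6·9 = 44.9; r = 41.9 − 44.9 = -3
t=11: Ŝ = 3.5 + 4.6·11 = 54.1; r = 54.1 − 54.1 = 0
t=13: Ŝ = 3.5 + 4.6·13 = 63.3; r = 59.3 − 63.3 = -4
t=15: Ŝ = 3.5 + 4.6·15 = 72.5; r = 73.5 − 72.5 = 1
t=17: Ŝ = 3.5 + 4.6·17 = 81.7; r = 85.7 − 81.7 = 4
SSE = 16 + 1 + 9 + 9 + 0 + 16 + 1 + 16 = 68

SSE = 68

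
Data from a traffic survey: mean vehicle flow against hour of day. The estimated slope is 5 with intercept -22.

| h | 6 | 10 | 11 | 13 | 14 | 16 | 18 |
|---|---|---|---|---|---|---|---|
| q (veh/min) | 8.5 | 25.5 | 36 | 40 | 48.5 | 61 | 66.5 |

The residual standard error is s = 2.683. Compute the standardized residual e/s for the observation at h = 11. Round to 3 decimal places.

1.118

q̂ = -22 + 5·11 = 33
e = 36 − 33 = 3
e/s = 3 / 2.683 = 1.118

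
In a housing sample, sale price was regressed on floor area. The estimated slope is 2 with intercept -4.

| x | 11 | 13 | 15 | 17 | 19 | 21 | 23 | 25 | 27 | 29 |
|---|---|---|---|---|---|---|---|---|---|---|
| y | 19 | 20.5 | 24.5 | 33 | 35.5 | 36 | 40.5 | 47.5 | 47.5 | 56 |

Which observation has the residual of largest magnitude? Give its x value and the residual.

x = 17, r = 3

x=11: ŷ = -4 + 2·11 = 18; r = 19 − 18 = 1
x=13: ŷ = -4 + 2·13 = 22; r = 20.5 − 22 = -1.5
x=15: ŷ = -4 + 2·15 = 26; r = 24.5 − 26 = -1.5
x=17: ŷ = -4 + 2·17 = 30; r = 33 − 30 = 3
x=19: ŷ = -4 + 2·19 = 34; r = 35.5 − 34 = 1.5
x=21: ŷ = -4 + 2·21 = 38; r = 36 − 38 = -2
x=23: ŷ = -4 + 2·23 = 42; r = 40.5 − 42 = -1.5
x=25: ŷ = -4 + 2·25 = 46; r = 47.5 − 46 = 1.5
x=27: ŷ = -4 + 2·27 = 50; r = 47.5 − 50 = -2.5
x=29: ŷ = -4 + 2·29 = 54; r = 56 − 54 = 2
Largest |r| is 3 at x = 17, residual 3.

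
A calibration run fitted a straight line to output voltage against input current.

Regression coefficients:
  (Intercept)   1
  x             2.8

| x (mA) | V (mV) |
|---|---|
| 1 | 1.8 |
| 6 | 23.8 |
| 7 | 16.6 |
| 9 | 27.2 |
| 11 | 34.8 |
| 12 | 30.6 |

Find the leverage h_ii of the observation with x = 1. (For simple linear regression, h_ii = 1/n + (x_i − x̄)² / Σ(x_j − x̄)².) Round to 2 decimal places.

h = 0.73

x̄ = (1 + 6 + 7 + 9 + 11 + 12)/6 = 7.66667
Σ(x − x̄)² = 44.4444 + 2.77778 + 0.444444 + 1.77778 + 11.1111 + 18.7778 = 79.3333
h = 1/6 + (-6.66667)²/79.3333 = 0.166667 + 0.560224 = 0.73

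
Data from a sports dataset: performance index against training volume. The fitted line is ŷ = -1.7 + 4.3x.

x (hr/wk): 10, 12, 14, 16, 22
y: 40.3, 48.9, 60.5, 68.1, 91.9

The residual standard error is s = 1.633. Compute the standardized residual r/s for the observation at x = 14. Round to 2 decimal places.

1.22

ŷ = -1.7 + 4.3·14 = 58.5
r = 60.5 − 58.5 = 2
r/s = 2 / 1.633 = 1.22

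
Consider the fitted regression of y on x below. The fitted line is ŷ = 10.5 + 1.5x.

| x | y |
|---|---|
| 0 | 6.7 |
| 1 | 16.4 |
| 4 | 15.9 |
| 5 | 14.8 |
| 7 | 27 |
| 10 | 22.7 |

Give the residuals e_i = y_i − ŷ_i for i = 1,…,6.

x=0: ŷ = 10.5 + 1.5·0 = 10.5; e = 6.7 − 10.5 = -3.8
x=1: ŷ = 10.5 + 1.5·1 = 12; e = 16.4 − 12 = 4.4
x=4: ŷ = 10.5 + 1.5·4 = 16.5; e = 15.9 − 16.5 = -0.6
x=5: ŷ = 10.5 + 1.5·5 = 18; e = 14.8 − 18 = -3.2
x=7: ŷ = 10.5 + 1.5·7 = 21; e = 27 − 21 = 6
x=10: ŷ = 10.5 + 1.5·10 = 25.5; e = 22.7 − 25.5 = -2.8

-3.8, 4.4, -0.6, -3.2, 6, -2.8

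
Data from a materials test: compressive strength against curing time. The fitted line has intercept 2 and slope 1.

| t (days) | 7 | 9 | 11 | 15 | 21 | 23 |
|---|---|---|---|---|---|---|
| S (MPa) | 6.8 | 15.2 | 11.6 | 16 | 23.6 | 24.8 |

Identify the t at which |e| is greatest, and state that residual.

t = 9, e = 4.2

t=7: Ŝ = 2 + 7 = 9; e = 6.8 − 9 = -2.2
t=9: Ŝ = 2 + 9 = 11; e = 15.2 − 11 = 4.2
t=11: Ŝ = 2 + 11 = 13; e = 11.6 − 13 = -1.4
t=15: Ŝ = 2 + 15 = 17; e = 16 − 17 = -1
t=21: Ŝ = 2 + 21 = 23; e = 23.6 − 23 = 0.6
t=23: Ŝ = 2 + 23 = 25; e = 24.8 − 25 = -0.2
Largest |e| is 4.2 at t = 9, residual 4.2.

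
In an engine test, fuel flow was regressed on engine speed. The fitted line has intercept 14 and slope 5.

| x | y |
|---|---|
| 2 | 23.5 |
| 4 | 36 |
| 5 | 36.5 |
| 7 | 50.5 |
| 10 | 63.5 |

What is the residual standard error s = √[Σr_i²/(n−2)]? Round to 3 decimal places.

s = 2.082

x=2: ŷ = 14 + 5·2 = 24; r = 23.5 − 24 = -0.5
x=4: ŷ = 14 + 5·4 = 34; r = 36 − 34 = 2
x=5: ŷ = 14 + 5·5 = 39; r = 36.5 − 39 = -2.5
x=7: ŷ = 14 + 5·7 = 49; r = 50.5 − 49 = 1.5
x=10: ŷ = 14 + 5·10 = 64; r = 63.5 − 64 = -0.5
SSE = 0.25 + 4 + 6.25 + 2.25 + 0.25 = 13
s = √(13/3) = √4.33333 ≈ 2.082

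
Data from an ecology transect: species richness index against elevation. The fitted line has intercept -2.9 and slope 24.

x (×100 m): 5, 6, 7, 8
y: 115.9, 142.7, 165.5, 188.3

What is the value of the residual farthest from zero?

x=5: ŷ = -2.9 + 24·5 = 117.1; e = 115.9 − 117.1 = -1.2
x=6: ŷ = -2.9 + 24·6 = 141.1; e = 142.7 − 141.1 = 1.6
x=7: ŷ = -2.9 + 24·7 = 165.1; e = 165.5 − 165.1 = 0.4
x=8: ŷ = -2.9 + 24·8 = 189.1; e = 188.3 − 189.1 = -0.8
Largest |e| is 1.6 at x = 6, residual 1.6.

e = 1.6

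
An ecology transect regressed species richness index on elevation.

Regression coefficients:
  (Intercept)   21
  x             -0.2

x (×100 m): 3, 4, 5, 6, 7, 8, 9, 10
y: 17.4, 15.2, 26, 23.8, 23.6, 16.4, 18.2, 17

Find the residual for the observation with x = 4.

e = -5

ŷ = 21 − 0.2·4 = 20.2
e = 15.2 − 20.2 = -5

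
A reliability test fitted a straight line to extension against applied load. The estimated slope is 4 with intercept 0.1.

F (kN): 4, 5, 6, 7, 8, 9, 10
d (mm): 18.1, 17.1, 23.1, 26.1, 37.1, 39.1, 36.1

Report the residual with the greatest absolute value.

F=4: d̂ = 0.1 + 4·4 = 16.1; e = 18.1 − 16.1 = 2
F=5: d̂ = 0.1 + 4·5 = 20.1; e = 17.1 − 20.1 = -3
F=6: d̂ = 0.1 + 4·6 = 24.1; e = 23.1 − 24.1 = -1
F=7: d̂ = 0.1 + 4·7 = 28.1; e = 26.1 − 28.1 = -2
F=8: d̂ = 0.1 + 4·8 = 32.1; e = 37.1 − 32.1 = 5
F=9: d̂ = 0.1 + 4·9 = 36.1; e = 39.1 − 36.1 = 3
F=10: d̂ = 0.1 + 4·10 = 40.1; e = 36.1 − 40.1 = -4
Largest |e| is 5 at F = 8, residual 5.

e = 5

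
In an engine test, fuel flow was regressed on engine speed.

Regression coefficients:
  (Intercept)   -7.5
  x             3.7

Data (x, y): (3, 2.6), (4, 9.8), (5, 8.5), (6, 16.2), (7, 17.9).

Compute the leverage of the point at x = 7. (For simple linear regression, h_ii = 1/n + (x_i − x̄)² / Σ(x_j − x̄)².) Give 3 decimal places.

h = 0.600

x̄ = (3 + 4 + 5 + 6 + 7)/5 = 5
Σ(x − x̄)² = 4 + 1 + 0 + 1 + 4 = 10
h = 1/5 + (2)²/10 = 0.2 + 0.4 = 0.600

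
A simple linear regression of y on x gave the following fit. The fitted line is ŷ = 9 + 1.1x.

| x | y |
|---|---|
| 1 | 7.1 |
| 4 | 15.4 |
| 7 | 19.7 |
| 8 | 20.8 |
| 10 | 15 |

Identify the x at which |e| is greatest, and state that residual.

x=1: ŷ = 9 + 1.1·1 = 10.1; e = 7.1 − 10.1 = -3
x=4: ŷ = 9 + 1.1·4 = 13.4; e = 15.4 − 13.4 = 2
x=7: ŷ = 9 + 1.1·7 = 16.7; e = 19.7 − 16.7 = 3
x=8: ŷ = 9 + 1.1·8 = 17.8; e = 20.8 − 17.8 = 3
x=10: ŷ = 9 + 1.1·10 = 20; e = 15 − 20 = -5
Largest |e| is 5 at x = 10, residual -5.

x = 10, e = -5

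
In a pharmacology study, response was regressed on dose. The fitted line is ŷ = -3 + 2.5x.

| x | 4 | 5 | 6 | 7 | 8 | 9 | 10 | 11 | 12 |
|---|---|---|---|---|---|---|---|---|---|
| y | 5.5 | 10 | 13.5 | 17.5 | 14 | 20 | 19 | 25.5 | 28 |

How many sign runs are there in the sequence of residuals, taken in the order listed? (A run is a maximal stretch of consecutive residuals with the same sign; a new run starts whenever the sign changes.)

x=4: ŷ = -3 + 2.5·4 = 7; e = 5.5 − 7 = -1.5
x=5: ŷ = -3 + 2.5·5 = 9.5; e = 10 − 9.5 = 0.5
x=6: ŷ = -3 + 2.5·6 = 12; e = 13.5 − 12 = 1.5
x=7: ŷ = -3 + 2.5·7 = 14.5; e = 17.5 − 14.5 = 3
x=8: ŷ = -3 + 2.5·8 = 17; e = 14 − 17 = -3
x=9: ŷ = -3 + 2.5·9 = 19.5; e = 20 − 19.5 = 0.5
x=10: ŷ = -3 + 2.5·10 = 22; e = 19 − 22 = -3
x=11: ŷ = -3 + 2.5·11 = 24.5; e = 25.5 − 24.5 = 1
x=12: ŷ = -3 + 2.5·12 = 27; e = 28 − 27 = 1
Signs: − + + + − + − + +
Runs: −×1, +×3, −×1, +×1, −×1, +×2 → 6

6 runs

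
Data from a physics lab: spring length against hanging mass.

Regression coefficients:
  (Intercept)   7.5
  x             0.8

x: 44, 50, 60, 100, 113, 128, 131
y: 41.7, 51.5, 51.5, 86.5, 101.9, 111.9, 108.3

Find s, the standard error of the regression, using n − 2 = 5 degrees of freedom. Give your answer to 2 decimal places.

s = 3.74

x=44: ŷ = 7.5 + 0.8·44 = 42.7; e = 41.7 − 42.7 = -1
x=50: ŷ = 7.5 + 0.8·50 = 47.5; e = 51.5 − 47.5 = 4
x=60: ŷ = 7.5 + 0.8·60 = 55.5; e = 51.5 − 55.5 = -4
x=100: ŷ = 7.5 + 0.8·100 = 87.5; e = 86.5 − 87.5 = -1
x=113: ŷ = 7.5 + 0.8·113 = 97.9; e = 101.9 − 97.9 = 4
x=128: ŷ = 7.5 + 0.8·128 = 109.9; e = 111.9 − 109.9 = 2
x=131: ŷ = 7.5 + 0.8·131 = 112.3; e = 108.3 − 112.3 = -4
SSE = 1 + 16 + 16 + 1 + 16 + 4 + 16 = 70
s = √(70/5) = √14 ≈ 3.74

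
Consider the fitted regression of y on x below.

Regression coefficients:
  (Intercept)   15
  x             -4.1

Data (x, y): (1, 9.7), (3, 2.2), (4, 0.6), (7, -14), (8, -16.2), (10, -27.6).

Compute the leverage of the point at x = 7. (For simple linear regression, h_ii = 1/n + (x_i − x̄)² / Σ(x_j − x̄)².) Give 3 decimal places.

h = 0.206

x̄ = (1 + 3 + 4 + 7 + 8 + 10)/6 = 5.5
Σ(x − x̄)² = 20.25 + 6.25 + 2.25 + 2.25 + 6.25 + 20.25 = 57.5
h = 1/6 + (1.5)²/57.5 = 0.166667 + 0.0391304 = 0.206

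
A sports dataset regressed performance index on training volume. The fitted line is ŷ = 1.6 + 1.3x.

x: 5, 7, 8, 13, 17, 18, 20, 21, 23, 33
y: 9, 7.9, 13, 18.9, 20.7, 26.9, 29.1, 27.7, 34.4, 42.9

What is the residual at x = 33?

r = -1.6

ŷ = 1.6 + 1.3·33 = 44.5
r = 42.9 − 44.5 = -1.6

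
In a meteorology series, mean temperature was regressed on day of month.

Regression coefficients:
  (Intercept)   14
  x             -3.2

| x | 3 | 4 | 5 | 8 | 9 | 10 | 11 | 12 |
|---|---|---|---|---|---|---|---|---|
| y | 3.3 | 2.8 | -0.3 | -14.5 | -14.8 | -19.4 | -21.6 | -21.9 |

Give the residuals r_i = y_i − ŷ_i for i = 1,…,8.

-1.1, 1.6, 1.7, -2.9, 0, -1.4, -0.4, 2.5

x=3: ŷ = 14 − 3.2·3 = 4.4; r = 3.3 − 4.4 = -1.1
x=4: ŷ = 14 − 3.2·4 = 1.2; r = 2.8 − 1.2 = 1.6
x=5: ŷ = 14 − 3.2·5 = -2; r = -0.3 − (-2) = 1.7
x=8: ŷ = 14 − 3.2·8 = -11.6; r = -14.5 − (-11.6) = -2.9
x=9: ŷ = 14 − 3.2·9 = -14.8; r = -14.8 − (-14.8) = 0
x=10: ŷ = 14 − 3.2·10 = -18; r = -19.4 − (-18) = -1.4
x=11: ŷ = 14 − 3.2·11 = -21.2; r = -21.6 − (-21.2) = -0.4
x=12: ŷ = 14 − 3.2·12 = -24.4; r = -21.9 − (-24.4) = 2.5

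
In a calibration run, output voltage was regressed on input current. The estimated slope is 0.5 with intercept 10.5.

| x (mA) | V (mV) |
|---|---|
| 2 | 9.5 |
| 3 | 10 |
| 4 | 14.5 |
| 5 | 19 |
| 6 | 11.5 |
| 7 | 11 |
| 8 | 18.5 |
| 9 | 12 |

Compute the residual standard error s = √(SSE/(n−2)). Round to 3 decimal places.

x=2: ŷ = 10.5 + 0.5·2 = 11.5; e = 9.5 − 11.5 = -2
x=3: ŷ = 10.5 + 0.5·3 = 12; e = 10 − 12 = -2
x=4: ŷ = 10.5 + 0.5·4 = 12.5; e = 14.5 − 12.5 = 2
x=5: ŷ = 10.5 + 0.5·5 = 13; e = 19 − 13 = 6
x=6: ŷ = 10.5 + 0.5·6 = 13.5; e = 11.5 − 13.5 = -2
x=7: ŷ = 10.5 + 0.5·7 = 14; e = 11 − 14 = -3
x=8: ŷ = 10.5 + 0.5·8 = 14.5; e = 18.5 − 14.5 = 4
x=9: ŷ = 10.5 + 0.5·9 = 15; e = 12 − 15 = -3
SSE = 4 + 4 + 4 + 36 + 4 + 9 + 16 + 9 = 86
s = √(86/6) = √14.3333 ≈ 3.786

s = 3.786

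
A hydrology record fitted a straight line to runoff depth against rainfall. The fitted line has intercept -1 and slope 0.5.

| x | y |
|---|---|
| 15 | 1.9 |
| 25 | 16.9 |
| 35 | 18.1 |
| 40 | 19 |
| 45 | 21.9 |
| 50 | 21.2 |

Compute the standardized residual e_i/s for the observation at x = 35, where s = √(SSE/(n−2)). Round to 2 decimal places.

0.41

x=15: ŷ = -1 + 0.5·15 = 6.5; e = 1.9 − 6.5 = -4.6
x=25: ŷ = -1 + 0.5·25 = 11.5; e = 16.9 − 11.5 = 5.4
x=35: ŷ = -1 + 0.5·35 = 16.5; e = 18.1 − 16.5 = 1.6
x=40: ŷ = -1 + 0.5·40 = 19; e = 19 − 19 = 0
x=45: ŷ = -1 + 0.5·45 = 21.5; e = 21.9 − 21.5 = 0.4
x=50: ŷ = -1 + 0.5·50 = 24; e = 21.2 − 24 = -2.8
SSE = 21.16 + 29.16 + 2.56 + 0 + 0.16 + 7.84 = 60.88
s = √(60.88/4) = 3.90128
e/s = 1.6 / 3.90128 = 0.41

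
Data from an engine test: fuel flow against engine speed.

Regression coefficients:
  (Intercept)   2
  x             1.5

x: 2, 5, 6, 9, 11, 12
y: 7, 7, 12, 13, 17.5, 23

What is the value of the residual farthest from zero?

r = 3

x=2: ŷ = 2 + 1.5·2 = 5; r = 7 − 5 = 2
x=5: ŷ = 2 + 1.5·5 = 9.5; r = 7 − 9.5 = -2.5
x=6: ŷ = 2 + 1.5·6 = 11; r = 12 − 11 = 1
x=9: ŷ = 2 + 1.5·9 = 15.5; r = 13 − 15.5 = -2.5
x=11: ŷ = 2 + 1.5·11 = 18.5; r = 17.5 − 18.5 = -1
x=12: ŷ = 2 + 1.5·12 = 20; r = 23 − 20 = 3
Largest |r| is 3 at x = 12, residual 3.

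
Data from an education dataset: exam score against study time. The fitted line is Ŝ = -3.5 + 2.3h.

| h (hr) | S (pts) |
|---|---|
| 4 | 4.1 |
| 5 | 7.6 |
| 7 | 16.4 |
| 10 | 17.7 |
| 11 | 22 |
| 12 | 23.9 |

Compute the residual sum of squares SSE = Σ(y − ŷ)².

h=4: Ŝ = -3.5 + 2.3·4 = 5.7; r = 4.1 − 5.7 = -1.6
h=5: Ŝ = -3.5 + 2.3·5 = 8; r = 7.6 − 8 = -0.4
h=7: Ŝ = -3.5 + 2.3·7 = 12.6; r = 16.4 − 12.6 = 3.8
h=10: Ŝ = -3.5 + 2.3·10 = 19.5; r = 17.7 − 19.5 = -1.8
h=11: Ŝ = -3.5 + 2.3·11 = 21.8; r = 22 − 21.8 = 0.2
h=12: Ŝ = -3.5 + 2.3·12 = 24.1; r = 23.9 − 24.1 = -0.2
SSE = 2.56 + 0.16 + 14.44 + 3.24 + 0.04 + 0.04 = 20.48

SSE = 20.48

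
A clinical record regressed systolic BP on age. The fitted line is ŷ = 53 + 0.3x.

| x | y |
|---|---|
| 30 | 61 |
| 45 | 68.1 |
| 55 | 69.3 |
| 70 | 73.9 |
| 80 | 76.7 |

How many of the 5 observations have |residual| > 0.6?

2

x=30: ŷ = 53 + 0.3·30 = 62; r = 61 − 62 = -1
x=45: ŷ = 53 + 0.3·45 = 66.5; r = 68.1 − 66.5 = 1.6
x=55: ŷ = 53 + 0.3·55 = 69.5; r = 69.3 − 69.5 = -0.2
x=70: ŷ = 53 + 0.3·70 = 74; r = 73.9 − 74 = -0.1
x=80: ŷ = 53 + 0.3·80 = 77; r = 76.7 − 77 = -0.3
|r| > 0.6: x=30 (|r|=1), x=45 (|r|=1.6) → 2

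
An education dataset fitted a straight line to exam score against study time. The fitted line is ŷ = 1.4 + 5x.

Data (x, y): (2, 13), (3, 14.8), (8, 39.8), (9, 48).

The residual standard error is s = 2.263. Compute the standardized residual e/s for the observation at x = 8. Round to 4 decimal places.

ŷ = 1.4 + 5·8 = 41.4
e = 39.8 − 41.4 = -1.6
e/s = -1.6 / 2.263 = -0.7070

-0.7070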